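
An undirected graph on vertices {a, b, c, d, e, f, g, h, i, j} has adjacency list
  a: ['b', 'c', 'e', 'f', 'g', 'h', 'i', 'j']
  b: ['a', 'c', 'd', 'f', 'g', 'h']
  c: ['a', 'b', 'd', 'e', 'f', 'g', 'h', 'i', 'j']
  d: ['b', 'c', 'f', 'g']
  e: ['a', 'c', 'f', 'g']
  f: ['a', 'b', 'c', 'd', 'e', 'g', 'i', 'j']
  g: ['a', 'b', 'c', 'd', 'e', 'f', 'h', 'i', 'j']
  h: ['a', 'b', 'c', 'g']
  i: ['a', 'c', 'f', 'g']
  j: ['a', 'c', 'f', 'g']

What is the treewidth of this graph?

4

A width-4 tree decomposition is:
Bags: B1 = {a, b, c, g, h}  B2 = {a, b, c, f, g}  B3 = {a, c, e, f, g}  B4 = {a, c, f, g, j}  B5 = {a, c, f, g, i}  B6 = {b, c, d, f, g}
Tree: B1–B2, B2–B3, B3–B4, B4–B5, B2–B6
Every bag has size at most 5, so the width is 5 − 1 = 4 and tw(G) ≤ 4. On the other hand G contains the 5-clique {a, b, c, g, h}. A clique must lie in a single bag of any decomposition, so no decomposition can have width below 4. Combining the bounds, tw(G) = 4.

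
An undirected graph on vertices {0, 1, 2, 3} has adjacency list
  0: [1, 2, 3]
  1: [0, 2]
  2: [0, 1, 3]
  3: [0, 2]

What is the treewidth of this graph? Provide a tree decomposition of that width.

Treewidth 2.
One such decomposition:
Bags: B1 = {0, 2, 3}  B2 = {0, 1, 2}
Tree: B1–B2

Each bag holds 3 vertices, so the decomposition has width 2, which upper-bounds the treewidth. On the other hand G contains the 3-clique {0, 1, 2}. A clique must lie in a single bag of any decomposition, so no decomposition can have width below 2. Combining the bounds, tw(G) = 2.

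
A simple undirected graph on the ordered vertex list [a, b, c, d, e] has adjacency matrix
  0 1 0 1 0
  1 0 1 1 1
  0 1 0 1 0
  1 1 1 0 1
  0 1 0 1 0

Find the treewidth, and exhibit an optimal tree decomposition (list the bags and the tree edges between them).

The largest bag has 3 vertices, giving width 2; this decomposition certifies tw(G) ≤ 2. For the lower bound, the 3 vertices {b, d, e} are pairwise adjacent, and any tree decomposition puts a clique entirely inside one bag — forcing width ≥ 2. The upper and lower bounds meet at 2, so that is the treewidth.

Treewidth 2.
One such decomposition:
Bags: B1 = {b, d, e}  B2 = {b, c, d}  B3 = {a, b, d}
Tree: B1–B2, B2–B3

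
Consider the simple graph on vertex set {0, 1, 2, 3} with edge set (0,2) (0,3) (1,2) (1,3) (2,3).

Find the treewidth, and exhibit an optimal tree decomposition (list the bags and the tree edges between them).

Treewidth 2.
Bags: B1 = {1, 2, 3}  B2 = {0, 2, 3}
Tree: B1–B2

The largest bag has 3 vertices, giving width 2; this decomposition certifies tw(G) ≤ 2. For the lower bound, the 3 vertices {0, 2, 3} are pairwise adjacent, and any tree decomposition puts a clique entirely inside one bag — forcing width ≥ 2. The upper and lower bounds meet at 2, so that is the treewidth.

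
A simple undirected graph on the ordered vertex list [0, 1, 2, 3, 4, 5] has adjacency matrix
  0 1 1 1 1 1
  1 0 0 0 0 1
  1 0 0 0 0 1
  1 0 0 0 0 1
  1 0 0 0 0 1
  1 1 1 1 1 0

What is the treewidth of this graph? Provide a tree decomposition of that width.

Every bag has size at most 3, so the width is 3 − 1 = 2 and tw(G) ≤ 2. Conversely, {0, 1, 5} is a clique of size 3, and the vertices of any clique must share a bag in every tree decomposition; so some bag has ≥ 3 vertices and tw(G) ≥ 2. Therefore the treewidth is 2.

Treewidth 2.
One optimal decomposition is:
Bags: B1 = {0, 4, 5}  B2 = {0, 1, 5}  B3 = {0, 3, 5}  B4 = {0, 2, 5}
Tree: B1–B2, B1–B3, B2–B4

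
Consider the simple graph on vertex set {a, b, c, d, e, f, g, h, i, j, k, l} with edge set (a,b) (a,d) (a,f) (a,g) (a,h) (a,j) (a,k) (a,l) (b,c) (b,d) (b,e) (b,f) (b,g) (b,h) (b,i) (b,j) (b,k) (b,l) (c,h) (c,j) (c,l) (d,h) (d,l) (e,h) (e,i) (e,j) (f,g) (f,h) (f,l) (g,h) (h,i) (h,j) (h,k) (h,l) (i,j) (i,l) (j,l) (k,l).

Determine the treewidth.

A width-4 tree decomposition is:
Bags: B1 = {a, b, h, k, l}  B2 = {a, b, f, h, l}  B3 = {a, b, d, h, l}  B4 = {a, b, h, j, l}  B5 = {b, h, i, j, l}  B6 = {a, b, f, g, h}  B7 = {b, e, h, i, j}  B8 = {b, c, h, j, l}
Tree: B1–B2, B1–B3, B1–B4, B4–B5, B2–B6, B5–B7, B4–B8
Each bag holds 5 vertices, so the decomposition has width 4, which upper-bounds the treewidth. On the other hand G contains the 5-clique {a, b, f, g, h}. A clique must lie in a single bag of any decomposition, so no decomposition can have width below 4. Combining the bounds, tw(G) = 4.

4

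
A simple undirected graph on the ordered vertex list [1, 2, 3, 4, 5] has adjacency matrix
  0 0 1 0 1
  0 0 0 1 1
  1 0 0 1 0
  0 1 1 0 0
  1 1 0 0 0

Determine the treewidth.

A width-2 tree decomposition is:
Bags: B1 = {1, 3, 5}  B2 = {2, 3, 5}  B3 = {2, 3, 4}
Tree: B1–B2, B2–B3
The largest bag has 3 vertices, giving width 2; this decomposition certifies tw(G) ≤ 2. Since 3–1–5–2–4–3 is a cycle in G, G is not acyclic. Forests are exactly the graphs of treewidth ≤ 1, so tw(G) ≥ 2. Combining the bounds, tw(G) = 2.

2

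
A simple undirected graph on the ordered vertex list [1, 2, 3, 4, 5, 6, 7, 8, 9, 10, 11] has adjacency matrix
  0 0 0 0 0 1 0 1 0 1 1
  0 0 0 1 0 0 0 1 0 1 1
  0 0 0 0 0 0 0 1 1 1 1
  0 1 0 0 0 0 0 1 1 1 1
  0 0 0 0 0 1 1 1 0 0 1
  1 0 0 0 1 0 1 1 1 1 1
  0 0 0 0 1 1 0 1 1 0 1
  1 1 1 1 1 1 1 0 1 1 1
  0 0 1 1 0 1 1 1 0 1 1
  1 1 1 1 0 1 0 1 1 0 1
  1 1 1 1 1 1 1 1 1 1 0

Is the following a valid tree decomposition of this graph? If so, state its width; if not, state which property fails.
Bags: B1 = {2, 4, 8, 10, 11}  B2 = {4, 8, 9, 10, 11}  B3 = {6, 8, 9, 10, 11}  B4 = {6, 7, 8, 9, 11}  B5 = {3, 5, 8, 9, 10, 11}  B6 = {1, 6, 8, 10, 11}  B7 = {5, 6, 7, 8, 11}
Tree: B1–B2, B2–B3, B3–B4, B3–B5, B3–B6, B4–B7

A tree decomposition must satisfy three properties: every vertex lies in some bag; for every edge, both endpoints lie together in some bag; and for every vertex, the bags containing it form a connected subtree. Here bags containing vertex 5 are not connected in the tree, so the decomposition is invalid.

No — bags containing vertex 5 are not connected in the tree.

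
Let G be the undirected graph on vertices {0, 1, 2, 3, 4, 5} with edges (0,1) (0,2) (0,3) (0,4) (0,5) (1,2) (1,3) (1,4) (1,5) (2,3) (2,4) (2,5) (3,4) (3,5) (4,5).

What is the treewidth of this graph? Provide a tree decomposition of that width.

A single bag containing all 6 vertices is trivially a valid decomposition of width 5. On the other hand G contains the 6-clique {0, 1, 2, 3, 4, 5}. A clique must lie in a single bag of any decomposition, so no decomposition can have width below 5. Therefore the treewidth is 5.

Treewidth 5.
One such decomposition:
Bags: B1 = {0, 1, 2, 3, 4, 5}
Tree: (single bag)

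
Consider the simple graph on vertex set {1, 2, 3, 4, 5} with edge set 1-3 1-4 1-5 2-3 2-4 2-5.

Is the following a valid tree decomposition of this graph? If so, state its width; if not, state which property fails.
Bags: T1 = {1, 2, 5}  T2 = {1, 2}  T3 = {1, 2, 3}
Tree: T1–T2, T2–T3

No — vertex 4 appears in no bag.

A tree decomposition must satisfy three properties: every vertex lies in some bag; for every edge, both endpoints lie together in some bag; and for every vertex, the bags containing it form a connected subtree. Here vertex 4 appears in no bag, so the decomposition is invalid.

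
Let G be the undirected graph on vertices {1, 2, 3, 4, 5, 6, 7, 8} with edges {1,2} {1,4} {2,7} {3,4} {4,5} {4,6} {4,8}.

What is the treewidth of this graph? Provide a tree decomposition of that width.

Treewidth 1.
Bags: B1 = {1, 4}  B2 = {4, 8}  B3 = {3, 4}  B4 = {4, 5}  B5 = {1, 2}  B6 = {2, 7}  B7 = {4, 6}
Tree: B1–B2, B2–B3, B2–B4, B1–B5, B5–B6, B2–B7

The largest bag has 2 vertices, giving width 1; this decomposition certifies tw(G) ≤ 1. Any graph with an edge has treewidth ≥ 1, and G has the edge 1–4. The upper and lower bounds meet at 1, so that is the treewidth.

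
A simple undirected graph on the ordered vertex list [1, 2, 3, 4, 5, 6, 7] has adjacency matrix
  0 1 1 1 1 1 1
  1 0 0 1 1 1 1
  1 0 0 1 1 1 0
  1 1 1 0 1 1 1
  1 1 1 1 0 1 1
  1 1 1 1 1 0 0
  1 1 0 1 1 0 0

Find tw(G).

4

A width-4 tree decomposition is:
Bags: B1 = {1, 2, 4, 5, 7}  B2 = {1, 2, 4, 5, 6}  B3 = {1, 3, 4, 5, 6}
Tree: B1–B2, B2–B3
Each bag holds 5 vertices, so the decomposition has width 4, which upper-bounds the treewidth. On the other hand G contains the 5-clique {1, 2, 4, 5, 6}. A clique must lie in a single bag of any decomposition, so no decomposition can have width below 4. Hence tw(G) = 4 exactly.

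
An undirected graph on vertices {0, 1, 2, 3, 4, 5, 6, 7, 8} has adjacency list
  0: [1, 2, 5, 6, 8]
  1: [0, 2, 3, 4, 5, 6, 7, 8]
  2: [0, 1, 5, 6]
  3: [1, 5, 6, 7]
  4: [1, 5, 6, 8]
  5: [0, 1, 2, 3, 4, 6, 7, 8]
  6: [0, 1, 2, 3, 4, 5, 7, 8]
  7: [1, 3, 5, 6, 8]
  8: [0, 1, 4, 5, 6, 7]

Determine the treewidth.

4

A width-4 tree decomposition is:
Bags: B1 = {1, 4, 5, 6, 8}  B2 = {1, 5, 6, 7, 8}  B3 = {0, 1, 5, 6, 8}  B4 = {1, 3, 5, 6, 7}  B5 = {0, 1, 2, 5, 6}
Tree: B1–B2, B1–B3, B2–B4, B3–B5
The largest bag has 5 vertices, giving width 4; this decomposition certifies tw(G) ≤ 4. On the other hand G contains the 5-clique {0, 1, 5, 6, 8}. A clique must lie in a single bag of any decomposition, so no decomposition can have width below 4. Hence tw(G) = 4 exactly.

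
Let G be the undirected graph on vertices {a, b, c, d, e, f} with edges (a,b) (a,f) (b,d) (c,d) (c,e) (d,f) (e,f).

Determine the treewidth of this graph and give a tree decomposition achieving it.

Each bag holds 3 vertices, so the decomposition has width 2, which upper-bounds the treewidth. The edges e–c–d–f–e form a cycle, so G is not a tree and its treewidth is at least 2. Combining the bounds, tw(G) = 2.

Treewidth 2.
One such decomposition:
Bags: B1 = {c, e, f}  B2 = {c, d, f}  B3 = {a, d, f}  B4 = {a, b, d}
Tree: B1–B2, B2–B3, B3–B4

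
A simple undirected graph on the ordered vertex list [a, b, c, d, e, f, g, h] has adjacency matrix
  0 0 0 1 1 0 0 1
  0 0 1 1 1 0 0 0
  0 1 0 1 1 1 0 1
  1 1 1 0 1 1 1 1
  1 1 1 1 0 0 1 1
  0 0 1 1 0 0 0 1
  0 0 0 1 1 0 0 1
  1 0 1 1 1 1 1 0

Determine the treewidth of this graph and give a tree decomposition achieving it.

Treewidth 3.
Bags: B1 = {d, e, g, h}  B2 = {a, d, e, h}  B3 = {c, d, e, h}  B4 = {b, c, d, e}  B5 = {c, d, f, h}
Tree: B1–B2, B2–B3, B3–B4, B3–B5

Each bag holds 4 vertices, so the decomposition has width 3, which upper-bounds the treewidth. Conversely, {d, e, g, h} is a clique of size 4, and the vertices of any clique must share a bag in every tree decomposition; so some bag has ≥ 4 vertices and tw(G) ≥ 3. The upper and lower bounds meet at 3, so that is the treewidth.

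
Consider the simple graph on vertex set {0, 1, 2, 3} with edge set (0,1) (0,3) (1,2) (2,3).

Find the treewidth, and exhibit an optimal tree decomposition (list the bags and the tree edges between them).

Treewidth 2.
Bags: B1 = {0, 1, 3}  B2 = {1, 2, 3}
Tree: B1–B2

Every bag has size at most 3, so the width is 3 − 1 = 2 and tw(G) ≤ 2. For the lower bound, G contains the cycle 1–0–3–2–1, so G is not a forest; only forests have treewidth ≤ 1, hence tw(G) ≥ 2. Combining the bounds, tw(G) = 2.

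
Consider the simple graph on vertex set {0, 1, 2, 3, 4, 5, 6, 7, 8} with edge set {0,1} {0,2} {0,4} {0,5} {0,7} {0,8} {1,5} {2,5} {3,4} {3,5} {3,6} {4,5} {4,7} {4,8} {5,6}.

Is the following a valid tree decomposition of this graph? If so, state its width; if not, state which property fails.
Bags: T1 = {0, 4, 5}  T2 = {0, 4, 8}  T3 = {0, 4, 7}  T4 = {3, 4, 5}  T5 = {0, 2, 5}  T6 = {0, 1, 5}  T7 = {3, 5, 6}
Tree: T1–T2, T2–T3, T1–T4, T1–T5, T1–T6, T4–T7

Every vertex of G appears in some bag (union = {0, 1, 2, 3, 4, 5, 6, 7, 8}); every edge is covered by a bag; and for each vertex v the set of bags containing v is connected in the bag tree. The decomposition is therefore valid. The largest bag has 3 vertices, so the width is 2.

Yes; width 2.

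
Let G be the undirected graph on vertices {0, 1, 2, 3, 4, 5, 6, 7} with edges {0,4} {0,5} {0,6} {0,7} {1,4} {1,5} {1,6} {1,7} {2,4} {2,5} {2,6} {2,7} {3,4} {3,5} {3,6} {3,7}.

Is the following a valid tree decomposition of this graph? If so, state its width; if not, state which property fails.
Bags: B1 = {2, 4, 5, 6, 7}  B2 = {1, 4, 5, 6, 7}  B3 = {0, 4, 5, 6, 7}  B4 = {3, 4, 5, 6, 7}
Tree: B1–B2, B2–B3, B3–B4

Yes; width 4.

Every vertex of G appears in some bag (union = {0, 1, 2, 3, 4, 5, 6, 7}); every edge is covered by a bag; and for each vertex v the set of bags containing v is connected in the bag tree. The decomposition is therefore valid. The largest bag has 5 vertices, so the width is 4.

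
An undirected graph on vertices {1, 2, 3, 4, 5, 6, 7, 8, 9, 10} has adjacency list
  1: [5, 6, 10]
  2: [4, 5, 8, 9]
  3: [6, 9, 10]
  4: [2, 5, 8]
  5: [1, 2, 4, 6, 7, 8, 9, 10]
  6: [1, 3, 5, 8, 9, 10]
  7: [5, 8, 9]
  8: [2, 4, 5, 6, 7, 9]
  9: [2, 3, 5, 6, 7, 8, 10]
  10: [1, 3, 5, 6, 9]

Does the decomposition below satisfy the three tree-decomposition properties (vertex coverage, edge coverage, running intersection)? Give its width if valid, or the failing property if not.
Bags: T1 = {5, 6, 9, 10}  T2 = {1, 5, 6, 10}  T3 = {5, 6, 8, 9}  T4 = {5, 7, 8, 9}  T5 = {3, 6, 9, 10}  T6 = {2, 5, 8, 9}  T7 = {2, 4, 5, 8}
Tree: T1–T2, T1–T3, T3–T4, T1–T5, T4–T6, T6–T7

Yes; width 3.

Every vertex of G appears in some bag (union = {1, 2, 3, 4, 5, 6, 7, 8, 9, 10}); every edge is covered by a bag; and for each vertex v the set of bags containing v is connected in the bag tree. The decomposition is therefore valid. The largest bag has 4 vertices, so the width is 3.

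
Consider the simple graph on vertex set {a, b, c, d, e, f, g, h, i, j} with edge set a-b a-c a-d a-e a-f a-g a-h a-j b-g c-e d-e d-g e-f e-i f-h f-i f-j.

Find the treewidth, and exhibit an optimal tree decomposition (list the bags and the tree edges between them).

Each bag holds 3 vertices, so the decomposition has width 2, which upper-bounds the treewidth. For the lower bound, the 3 vertices {a, d, g} are pairwise adjacent, and any tree decomposition puts a clique entirely inside one bag — forcing width ≥ 2. Combining the bounds, tw(G) = 2.

Treewidth 2.
One such decomposition:
Bags: B1 = {a, d, e}  B2 = {a, e, f}  B3 = {a, c, e}  B4 = {a, d, g}  B5 = {a, f, h}  B6 = {a, b, g}  B7 = {e, f, i}  B8 = {a, f, j}
Tree: B1–B2, B2–B3, B1–B4, B2–B5, B4–B6, B2–B7, B2–B8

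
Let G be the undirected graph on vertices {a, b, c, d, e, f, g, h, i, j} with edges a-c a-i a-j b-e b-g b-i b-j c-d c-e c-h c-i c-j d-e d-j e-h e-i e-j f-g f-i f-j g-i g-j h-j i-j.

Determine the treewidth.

A width-3 tree decomposition is:
Bags: B1 = {a, c, i, j}  B2 = {c, e, i, j}  B3 = {b, e, i, j}  B4 = {c, d, e, j}  B5 = {b, g, i, j}  B6 = {c, e, h, j}  B7 = {f, g, i, j}
Tree: B1–B2, B2–B3, B2–B4, B3–B5, B4–B6, B5–B7
Each bag holds 4 vertices, so the decomposition has width 3, which upper-bounds the treewidth. On the other hand G contains the 4-clique {c, d, e, j}. A clique must lie in a single bag of any decomposition, so no decomposition can have width below 3. Therefore the treewidth is 3.

3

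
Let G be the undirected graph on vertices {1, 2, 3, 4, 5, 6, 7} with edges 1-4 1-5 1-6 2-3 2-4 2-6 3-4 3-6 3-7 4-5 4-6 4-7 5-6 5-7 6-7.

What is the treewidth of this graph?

A width-3 tree decomposition is:
Bags: B1 = {3, 4, 6, 7}  B2 = {4, 5, 6, 7}  B3 = {1, 4, 5, 6}  B4 = {2, 3, 4, 6}
Tree: B1–B2, B2–B3, B1–B4
Every bag has size at most 4, so the width is 4 − 1 = 3 and tw(G) ≤ 3. Conversely, {1, 4, 5, 6} is a clique of size 4, and the vertices of any clique must share a bag in every tree decomposition; so some bag has ≥ 4 vertices and tw(G) ≥ 3. Combining the bounds, tw(G) = 3.

3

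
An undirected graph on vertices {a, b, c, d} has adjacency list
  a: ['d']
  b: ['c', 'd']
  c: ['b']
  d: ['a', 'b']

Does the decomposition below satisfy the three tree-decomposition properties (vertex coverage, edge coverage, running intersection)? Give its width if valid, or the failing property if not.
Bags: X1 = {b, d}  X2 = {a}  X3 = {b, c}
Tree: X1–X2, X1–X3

A tree decomposition must satisfy three properties: every vertex lies in some bag; for every edge, both endpoints lie together in some bag; and for every vertex, the bags containing it form a connected subtree. Here edge (d,a) lies in no bag, so the decomposition is invalid.

No — edge (d,a) lies in no bag.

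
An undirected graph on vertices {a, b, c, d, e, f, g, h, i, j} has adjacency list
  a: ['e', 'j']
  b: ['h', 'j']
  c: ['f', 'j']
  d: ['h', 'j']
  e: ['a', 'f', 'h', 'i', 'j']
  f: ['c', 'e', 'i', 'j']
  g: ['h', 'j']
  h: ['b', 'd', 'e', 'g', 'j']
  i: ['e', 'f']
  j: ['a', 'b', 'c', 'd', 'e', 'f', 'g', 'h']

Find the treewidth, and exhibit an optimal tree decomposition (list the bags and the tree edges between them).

The largest bag has 3 vertices, giving width 2; this decomposition certifies tw(G) ≤ 2. On the other hand G contains the 3-clique {a, e, j}. A clique must lie in a single bag of any decomposition, so no decomposition can have width below 2. Hence tw(G) = 2 exactly.

Treewidth 2.
Bags: B1 = {d, h, j}  B2 = {g, h, j}  B3 = {e, h, j}  B4 = {e, f, j}  B5 = {c, f, j}  B6 = {e, f, i}  B7 = {b, h, j}  B8 = {a, e, j}
Tree: B1–B2, B2–B3, B3–B4, B4–B5, B4–B6, B2–B7, B4–B8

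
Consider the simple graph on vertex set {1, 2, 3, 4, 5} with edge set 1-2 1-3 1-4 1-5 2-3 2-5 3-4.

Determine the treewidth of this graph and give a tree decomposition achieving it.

Each bag holds 3 vertices, so the decomposition has width 2, which upper-bounds the treewidth. On the other hand G contains the 3-clique {1, 2, 3}. A clique must lie in a single bag of any decomposition, so no decomposition can have width below 2. Therefore the treewidth is 2.

Treewidth 2.
One optimal decomposition is:
Bags: B1 = {1, 3, 4}  B2 = {1, 2, 3}  B3 = {1, 2, 5}
Tree: B1–B2, B2–B3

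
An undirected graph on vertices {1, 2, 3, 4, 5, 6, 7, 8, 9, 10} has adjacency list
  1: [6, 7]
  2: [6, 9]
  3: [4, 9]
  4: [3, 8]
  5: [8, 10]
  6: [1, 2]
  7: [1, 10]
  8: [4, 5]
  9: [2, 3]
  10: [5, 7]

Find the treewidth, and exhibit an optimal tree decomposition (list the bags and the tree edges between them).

The largest bag has 3 vertices, giving width 2; this decomposition certifies tw(G) ≤ 2. The edges 8–5–10–7–1–6–2–9–3–4–8 form a cycle, so G is not a tree and its treewidth is at least 2. Therefore the treewidth is 2.

Treewidth 2.
One such decomposition:
Bags: B1 = {5, 8, 10}  B2 = {7, 8, 10}  B3 = {1, 7, 8}  B4 = {1, 6, 8}  B5 = {2, 6, 8}  B6 = {2, 8, 9}  B7 = {3, 8, 9}  B8 = {3, 4, 8}
Tree: B1–B2, B2–B3, B3–B4, B4–B5, B5–B6, B6–B7, B7–B8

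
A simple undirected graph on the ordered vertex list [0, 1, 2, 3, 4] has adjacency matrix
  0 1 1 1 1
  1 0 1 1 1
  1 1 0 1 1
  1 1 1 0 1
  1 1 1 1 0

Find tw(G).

4

A width-4 tree decomposition is:
Bags: B1 = {0, 1, 2, 3, 4}
Tree: (single bag)
With just one bag of size 5, the width is 5 − 1 = 4, so tw(G) ≤ 4. Conversely, {0, 1, 2, 3, 4} is a clique of size 5, and the vertices of any clique must share a bag in every tree decomposition; so some bag has ≥ 5 vertices and tw(G) ≥ 4. Therefore the treewidth is 4.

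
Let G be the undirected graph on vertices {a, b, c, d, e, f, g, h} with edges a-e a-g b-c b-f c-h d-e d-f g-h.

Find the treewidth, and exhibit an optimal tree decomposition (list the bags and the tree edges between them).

The largest bag has 3 vertices, giving width 2; this decomposition certifies tw(G) ≤ 2. The edges d–f–b–c–h–g–a–e–d form a cycle, so G is not a tree and its treewidth is at least 2. Therefore the treewidth is 2.

Treewidth 2.
Bags: B1 = {b, d, f}  B2 = {b, c, d}  B3 = {c, d, h}  B4 = {d, g, h}  B5 = {a, d, g}  B6 = {a, d, e}
Tree: B1–B2, B2–B3, B3–B4, B4–B5, B5–B6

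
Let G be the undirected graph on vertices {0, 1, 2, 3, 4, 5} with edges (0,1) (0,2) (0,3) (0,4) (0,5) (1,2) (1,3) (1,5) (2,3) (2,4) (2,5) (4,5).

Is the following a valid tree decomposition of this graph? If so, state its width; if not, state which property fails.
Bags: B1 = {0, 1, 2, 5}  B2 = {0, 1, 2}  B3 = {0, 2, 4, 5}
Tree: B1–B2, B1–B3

A tree decomposition must satisfy three properties: every vertex lies in some bag; for every edge, both endpoints lie together in some bag; and for every vertex, the bags containing it form a connected subtree. Here vertex 3 appears in no bag, so the decomposition is invalid.

No — vertex 3 appears in no bag.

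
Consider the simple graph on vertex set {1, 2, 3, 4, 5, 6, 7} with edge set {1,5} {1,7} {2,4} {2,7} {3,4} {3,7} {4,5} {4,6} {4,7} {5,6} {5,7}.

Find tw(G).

2

A width-2 tree decomposition is:
Bags: B1 = {4, 5, 7}  B2 = {4, 5, 6}  B3 = {3, 4, 7}  B4 = {2, 4, 7}  B5 = {1, 5, 7}
Tree: B1–B2, B1–B3, B3–B4, B1–B5
Every bag has size at most 3, so the width is 3 − 1 = 2 and tw(G) ≤ 2. Conversely, {1, 5, 7} is a clique of size 3, and the vertices of any clique must share a bag in every tree decomposition; so some bag has ≥ 3 vertices and tw(G) ≥ 2. Therefore the treewidth is 2.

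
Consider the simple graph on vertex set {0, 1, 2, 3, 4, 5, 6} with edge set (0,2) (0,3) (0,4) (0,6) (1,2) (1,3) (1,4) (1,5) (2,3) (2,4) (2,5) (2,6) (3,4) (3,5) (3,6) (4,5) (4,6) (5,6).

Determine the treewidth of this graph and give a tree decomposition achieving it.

Treewidth 4.
One optimal decomposition is:
Bags: B1 = {2, 3, 4, 5, 6}  B2 = {1, 2, 3, 4, 5}  B3 = {0, 2, 3, 4, 6}
Tree: B1–B2, B1–B3

Each bag holds 5 vertices, so the decomposition has width 4, which upper-bounds the treewidth. On the other hand G contains the 5-clique {0, 2, 3, 4, 6}. A clique must lie in a single bag of any decomposition, so no decomposition can have width below 4. Hence tw(G) = 4 exactly.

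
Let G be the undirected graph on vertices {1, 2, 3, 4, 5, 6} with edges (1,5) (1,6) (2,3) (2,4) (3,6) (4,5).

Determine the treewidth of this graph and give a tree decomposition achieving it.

Every bag has size at most 3, so the width is 3 − 1 = 2 and tw(G) ≤ 2. For the lower bound, G contains the cycle 3–2–4–5–1–6–3, so G is not a forest; only forests have treewidth ≤ 1, hence tw(G) ≥ 2. The upper and lower bounds meet at 2, so that is the treewidth.

Treewidth 2.
One optimal decomposition is:
Bags: B1 = {2, 3, 4}  B2 = {3, 4, 5}  B3 = {1, 3, 5}  B4 = {1, 3, 6}
Tree: B1–B2, B2–B3, B3–B4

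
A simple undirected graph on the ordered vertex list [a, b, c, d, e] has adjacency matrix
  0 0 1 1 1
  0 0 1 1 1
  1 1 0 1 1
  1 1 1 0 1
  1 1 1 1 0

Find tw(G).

A width-3 tree decomposition is:
Bags: B1 = {b, c, d, e}  B2 = {a, c, d, e}
Tree: B1–B2
Each bag holds 4 vertices, so the decomposition has width 3, which upper-bounds the treewidth. On the other hand G contains the 4-clique {a, c, d, e}. A clique must lie in a single bag of any decomposition, so no decomposition can have width below 3. Hence tw(G) = 3 exactly.

3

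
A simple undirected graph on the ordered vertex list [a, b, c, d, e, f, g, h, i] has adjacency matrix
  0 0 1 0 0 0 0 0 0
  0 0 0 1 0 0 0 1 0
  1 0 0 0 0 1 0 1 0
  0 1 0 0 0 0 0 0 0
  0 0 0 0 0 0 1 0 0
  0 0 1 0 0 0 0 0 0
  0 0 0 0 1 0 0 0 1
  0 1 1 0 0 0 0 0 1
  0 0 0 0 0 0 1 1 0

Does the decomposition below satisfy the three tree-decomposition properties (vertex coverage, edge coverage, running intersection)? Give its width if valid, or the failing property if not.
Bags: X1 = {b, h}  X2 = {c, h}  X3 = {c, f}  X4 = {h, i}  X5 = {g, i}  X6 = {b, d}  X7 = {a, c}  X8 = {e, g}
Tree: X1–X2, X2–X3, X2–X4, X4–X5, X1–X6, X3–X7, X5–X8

Vertex coverage: the bags together contain {a, b, c, d, e, f, g, h, i}, the full vertex set. Edge coverage: each edge of G has both endpoints in at least one bag. Running intersection: for every vertex, the bags containing it form a connected subtree. All three properties hold, so this is a valid tree decomposition of width max|bag| − 1 = 1, and hence tw(G) ≤ 1.

Yes; width 1.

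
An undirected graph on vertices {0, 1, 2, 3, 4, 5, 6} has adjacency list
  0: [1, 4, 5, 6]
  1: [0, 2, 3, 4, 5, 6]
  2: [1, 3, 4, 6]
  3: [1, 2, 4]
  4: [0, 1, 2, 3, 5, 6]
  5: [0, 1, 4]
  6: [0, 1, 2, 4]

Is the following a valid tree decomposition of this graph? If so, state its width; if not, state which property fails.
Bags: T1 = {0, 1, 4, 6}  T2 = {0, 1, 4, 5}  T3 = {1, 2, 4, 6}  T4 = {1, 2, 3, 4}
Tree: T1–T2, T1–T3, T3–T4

Yes; width 3.

Every vertex of G appears in some bag (union = {0, 1, 2, 3, 4, 5, 6}); every edge is covered by a bag; and for each vertex v the set of bags containing v is connected in the bag tree. The decomposition is therefore valid. The largest bag has 4 vertices, so the width is 3.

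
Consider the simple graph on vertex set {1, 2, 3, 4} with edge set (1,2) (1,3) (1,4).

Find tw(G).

A width-1 tree decomposition is:
Bags: B1 = {1, 4}  B2 = {1, 3}  B3 = {1, 2}
Tree: B1–B2, B2–B3
The largest bag has 2 vertices, giving width 1; this decomposition certifies tw(G) ≤ 1. G has an edge, so its treewidth is at least 1. Hence tw(G) = 1 exactly.

1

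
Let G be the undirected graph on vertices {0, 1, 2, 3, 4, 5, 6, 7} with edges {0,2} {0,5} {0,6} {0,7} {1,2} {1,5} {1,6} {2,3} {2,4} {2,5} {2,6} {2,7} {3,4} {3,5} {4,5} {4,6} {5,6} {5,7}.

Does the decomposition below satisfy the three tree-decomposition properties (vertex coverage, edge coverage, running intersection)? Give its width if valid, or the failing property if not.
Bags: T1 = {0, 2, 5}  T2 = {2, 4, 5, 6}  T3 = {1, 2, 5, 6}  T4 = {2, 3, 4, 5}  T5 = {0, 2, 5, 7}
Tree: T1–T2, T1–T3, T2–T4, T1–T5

No — edge (6,0) lies in no bag.

A tree decomposition must satisfy three properties: every vertex lies in some bag; for every edge, both endpoints lie together in some bag; and for every vertex, the bags containing it form a connected subtree. Here edge (6,0) lies in no bag, so the decomposition is invalid.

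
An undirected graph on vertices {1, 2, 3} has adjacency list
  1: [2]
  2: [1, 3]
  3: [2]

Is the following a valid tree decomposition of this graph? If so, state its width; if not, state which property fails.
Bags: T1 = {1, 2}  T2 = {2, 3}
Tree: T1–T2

Checking the three conditions: (i) the bags cover all of {1, 2, 3}; (ii) for each edge, some bag contains both endpoints; (iii) the bags containing any fixed vertex form a subtree. All hold, so the decomposition is valid with width 2 − 1 = 1.

Yes; width 1.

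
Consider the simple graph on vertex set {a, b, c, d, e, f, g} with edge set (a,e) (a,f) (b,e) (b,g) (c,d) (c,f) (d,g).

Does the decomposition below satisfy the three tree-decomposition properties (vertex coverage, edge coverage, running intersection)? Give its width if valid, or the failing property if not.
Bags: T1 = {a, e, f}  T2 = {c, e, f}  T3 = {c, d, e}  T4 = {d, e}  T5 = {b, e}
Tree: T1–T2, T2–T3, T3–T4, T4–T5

No — vertex g appears in no bag.

A tree decomposition must satisfy three properties: every vertex lies in some bag; for every edge, both endpoints lie together in some bag; and for every vertex, the bags containing it form a connected subtree. Here vertex g appears in no bag, so the decomposition is invalid.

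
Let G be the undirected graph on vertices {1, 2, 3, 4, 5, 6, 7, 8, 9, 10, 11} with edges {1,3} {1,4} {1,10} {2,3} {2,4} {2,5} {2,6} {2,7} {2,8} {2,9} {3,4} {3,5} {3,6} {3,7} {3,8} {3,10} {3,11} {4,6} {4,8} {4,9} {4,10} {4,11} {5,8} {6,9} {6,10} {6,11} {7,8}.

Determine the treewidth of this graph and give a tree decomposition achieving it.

Treewidth 3.
One optimal decomposition is:
Bags: B1 = {2, 3, 4, 6}  B2 = {2, 3, 4, 8}  B3 = {2, 3, 7, 8}  B4 = {3, 4, 6, 10}  B5 = {1, 3, 4, 10}  B6 = {2, 3, 5, 8}  B7 = {3, 4, 6, 11}  B8 = {2, 4, 6, 9}
Tree: B1–B2, B2–B3, B1–B4, B4–B5, B2–B6, B4–B7, B1–B8

The largest bag has 4 vertices, giving width 3; this decomposition certifies tw(G) ≤ 3. For the lower bound, the 4 vertices {2, 4, 6, 9} are pairwise adjacent, and any tree decomposition puts a clique entirely inside one bag — forcing width ≥ 3. The upper and lower bounds meet at 3, so that is the treewidth.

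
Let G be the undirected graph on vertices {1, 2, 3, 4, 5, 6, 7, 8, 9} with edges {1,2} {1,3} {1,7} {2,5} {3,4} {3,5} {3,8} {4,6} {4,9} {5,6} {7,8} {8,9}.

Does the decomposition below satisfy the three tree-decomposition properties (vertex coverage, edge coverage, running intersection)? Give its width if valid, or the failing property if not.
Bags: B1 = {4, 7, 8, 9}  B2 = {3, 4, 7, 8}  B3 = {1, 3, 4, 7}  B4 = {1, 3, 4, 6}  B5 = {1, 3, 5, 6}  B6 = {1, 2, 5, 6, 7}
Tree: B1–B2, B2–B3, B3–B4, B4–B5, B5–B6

No — bags containing vertex 7 are not connected in the tree.

A tree decomposition must satisfy three properties: every vertex lies in some bag; for every edge, both endpoints lie together in some bag; and for every vertex, the bags containing it form a connected subtree. Here bags containing vertex 7 are not connected in the tree, so the decomposition is invalid.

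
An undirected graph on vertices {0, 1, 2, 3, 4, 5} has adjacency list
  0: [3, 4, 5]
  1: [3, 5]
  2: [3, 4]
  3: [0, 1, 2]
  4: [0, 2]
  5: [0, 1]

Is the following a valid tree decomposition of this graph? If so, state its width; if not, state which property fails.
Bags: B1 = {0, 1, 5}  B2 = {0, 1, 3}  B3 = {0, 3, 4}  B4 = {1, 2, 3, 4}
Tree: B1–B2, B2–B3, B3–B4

A tree decomposition must satisfy three properties: every vertex lies in some bag; for every edge, both endpoints lie together in some bag; and for every vertex, the bags containing it form a connected subtree. Here bags containing vertex 1 are not connected in the tree, so the decomposition is invalid.

No — bags containing vertex 1 are not connected in the tree.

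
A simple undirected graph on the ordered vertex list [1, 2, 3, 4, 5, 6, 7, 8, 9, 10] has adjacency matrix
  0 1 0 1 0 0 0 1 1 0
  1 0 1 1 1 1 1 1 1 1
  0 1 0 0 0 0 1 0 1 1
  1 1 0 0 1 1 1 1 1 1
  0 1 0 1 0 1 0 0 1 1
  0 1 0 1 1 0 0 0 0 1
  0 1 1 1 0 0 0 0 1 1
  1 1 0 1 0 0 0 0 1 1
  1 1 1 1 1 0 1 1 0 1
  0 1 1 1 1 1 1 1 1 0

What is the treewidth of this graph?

4

A width-4 tree decomposition is:
Bags: B1 = {2, 4, 7, 9, 10}  B2 = {2, 4, 5, 9, 10}  B3 = {2, 3, 7, 9, 10}  B4 = {2, 4, 8, 9, 10}  B5 = {2, 4, 5, 6, 10}  B6 = {1, 2, 4, 8, 9}
Tree: B1–B2, B1–B3, B2–B4, B2–B5, B4–B6
The largest bag has 5 vertices, giving width 4; this decomposition certifies tw(G) ≤ 4. On the other hand G contains the 5-clique {2, 3, 7, 9, 10}. A clique must lie in a single bag of any decomposition, so no decomposition can have width below 4. Combining the bounds, tw(G) = 4.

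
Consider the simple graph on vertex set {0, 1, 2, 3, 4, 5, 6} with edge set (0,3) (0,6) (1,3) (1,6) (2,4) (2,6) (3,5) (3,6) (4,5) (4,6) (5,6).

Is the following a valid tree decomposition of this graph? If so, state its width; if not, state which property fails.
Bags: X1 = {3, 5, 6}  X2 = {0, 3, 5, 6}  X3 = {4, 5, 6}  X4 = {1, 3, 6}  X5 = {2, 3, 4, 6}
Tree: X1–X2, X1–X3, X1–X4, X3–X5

No — bags containing vertex 3 are not connected in the tree.

A tree decomposition must satisfy three properties: every vertex lies in some bag; for every edge, both endpoints lie together in some bag; and for every vertex, the bags containing it form a connected subtree. Here bags containing vertex 3 are not connected in the tree, so the decomposition is invalid.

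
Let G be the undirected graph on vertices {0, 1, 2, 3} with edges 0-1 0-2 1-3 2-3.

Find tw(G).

2

A width-2 tree decomposition is:
Bags: B1 = {0, 1, 2}  B2 = {1, 2, 3}
Tree: B1–B2
Every bag has size at most 3, so the width is 3 − 1 = 2 and tw(G) ≤ 2. Since 1–0–2–3–1 is a cycle in G, G is not acyclic. Forests are exactly the graphs of treewidth ≤ 1, so tw(G) ≥ 2. Therefore the treewidth is 2.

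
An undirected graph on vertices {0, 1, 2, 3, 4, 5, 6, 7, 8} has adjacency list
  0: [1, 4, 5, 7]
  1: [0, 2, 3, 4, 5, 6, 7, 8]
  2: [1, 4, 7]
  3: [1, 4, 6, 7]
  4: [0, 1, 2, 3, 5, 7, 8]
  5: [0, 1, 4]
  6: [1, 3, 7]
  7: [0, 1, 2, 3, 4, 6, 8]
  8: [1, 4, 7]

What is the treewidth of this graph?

3

A width-3 tree decomposition is:
Bags: B1 = {0, 1, 4, 7}  B2 = {1, 4, 7, 8}  B3 = {1, 3, 4, 7}  B4 = {1, 2, 4, 7}  B5 = {0, 1, 4, 5}  B6 = {1, 3, 6, 7}
Tree: B1–B2, B2–B3, B3–B4, B1–B5, B3–B6
Each bag holds 4 vertices, so the decomposition has width 3, which upper-bounds the treewidth. Conversely, {0, 1, 4, 5} is a clique of size 4, and the vertices of any clique must share a bag in every tree decomposition; so some bag has ≥ 4 vertices and tw(G) ≥ 3. Hence tw(G) = 3 exactly.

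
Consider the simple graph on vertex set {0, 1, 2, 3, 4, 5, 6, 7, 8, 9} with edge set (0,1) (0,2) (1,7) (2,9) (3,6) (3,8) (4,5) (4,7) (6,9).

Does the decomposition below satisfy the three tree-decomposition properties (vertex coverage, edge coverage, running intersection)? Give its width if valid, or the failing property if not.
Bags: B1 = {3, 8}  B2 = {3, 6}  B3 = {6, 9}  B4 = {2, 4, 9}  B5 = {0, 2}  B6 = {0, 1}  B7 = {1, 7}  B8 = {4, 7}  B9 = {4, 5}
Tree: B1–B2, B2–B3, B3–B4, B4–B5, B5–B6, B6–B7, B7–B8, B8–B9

A tree decomposition must satisfy three properties: every vertex lies in some bag; for every edge, both endpoints lie together in some bag; and for every vertex, the bags containing it form a connected subtree. Here bags containing vertex 4 are not connected in the tree, so the decomposition is invalid.

No — bags containing vertex 4 are not connected in the tree.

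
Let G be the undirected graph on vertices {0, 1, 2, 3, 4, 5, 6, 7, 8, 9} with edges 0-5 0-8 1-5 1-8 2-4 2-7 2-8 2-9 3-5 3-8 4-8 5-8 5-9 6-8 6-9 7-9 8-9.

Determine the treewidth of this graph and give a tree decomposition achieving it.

Treewidth 2.
Bags: B1 = {2, 8, 9}  B2 = {6, 8, 9}  B3 = {2, 7, 9}  B4 = {5, 8, 9}  B5 = {3, 5, 8}  B6 = {2, 4, 8}  B7 = {1, 5, 8}  B8 = {0, 5, 8}
Tree: B1–B2, B1–B3, B2–B4, B4–B5, B1–B6, B4–B7, B5–B8

Every bag has size at most 3, so the width is 3 − 1 = 2 and tw(G) ≤ 2. For the lower bound, the 3 vertices {2, 8, 9} are pairwise adjacent, and any tree decomposition puts a clique entirely inside one bag — forcing width ≥ 2. Therefore the treewidth is 2.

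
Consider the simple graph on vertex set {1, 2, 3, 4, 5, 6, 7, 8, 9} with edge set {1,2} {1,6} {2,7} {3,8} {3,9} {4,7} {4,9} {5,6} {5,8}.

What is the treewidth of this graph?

2

A width-2 tree decomposition is:
Bags: B1 = {1, 2, 7}  B2 = {1, 6, 7}  B3 = {5, 6, 7}  B4 = {5, 7, 8}  B5 = {3, 7, 8}  B6 = {3, 7, 9}  B7 = {4, 7, 9}
Tree: B1–B2, B2–B3, B3–B4, B4–B5, B5–B6, B6–B7
Every bag has size at most 3, so the width is 3 − 1 = 2 and tw(G) ≤ 2. For the lower bound, G contains the cycle 7–2–1–6–5–8–3–9–4–7, so G is not a forest; only forests have treewidth ≤ 1, hence tw(G) ≥ 2. The upper and lower bounds meet at 2, so that is the treewidth.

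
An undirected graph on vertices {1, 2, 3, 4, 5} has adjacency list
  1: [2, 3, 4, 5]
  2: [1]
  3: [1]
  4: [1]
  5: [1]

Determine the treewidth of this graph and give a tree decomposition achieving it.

The largest bag has 2 vertices, giving width 1; this decomposition certifies tw(G) ≤ 1. Since G has at least one edge (e.g. 4–1), it is not an edgeless graph, so tw(G) ≥ 1. Hence tw(G) = 1 exactly.

Treewidth 1.
Bags: B1 = {1, 4}  B2 = {1, 2}  B3 = {1, 3}  B4 = {1, 5}
Tree: B1–B2, B2–B3, B2–B4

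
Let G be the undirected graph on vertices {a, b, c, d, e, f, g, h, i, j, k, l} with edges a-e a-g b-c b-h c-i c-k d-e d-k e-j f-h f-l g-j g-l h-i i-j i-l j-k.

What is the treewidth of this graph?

A width-3 tree decomposition is:
Bags: B1 = {b, c, f, h}  B2 = {c, f, h, i}  B3 = {c, f, i, l}  B4 = {c, i, k, l}  B5 = {i, j, k, l}  B6 = {g, j, k, l}  B7 = {d, g, j, k}  B8 = {d, e, g, j}  B9 = {a, d, e, g}
Tree: B1–B2, B2–B3, B3–B4, B4–B5, B5–B6, B6–B7, B7–B8, B8–B9
The largest bag has 4 vertices, giving width 3; this decomposition certifies tw(G) ≤ 3. For the lower bound: the 4 vertex sets {b,f,h}, {c}, {i}, {g,j,k,l} are disjoint, each induces a connected subgraph, and every pair is joined by at least one edge of G. Contracting each set to a single vertex therefore yields K_{4} as a minor, and since treewidth is minor-monotone, tw(G) ≥ tw(K_{4}) = 3. Combining the bounds, tw(G) = 3.

3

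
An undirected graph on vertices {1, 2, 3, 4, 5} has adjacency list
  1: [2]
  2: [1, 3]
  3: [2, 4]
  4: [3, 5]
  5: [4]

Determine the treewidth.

A width-1 tree decomposition is:
Bags: B1 = {2, 3}  B2 = {3, 4}  B3 = {4, 5}  B4 = {1, 2}
Tree: B1–B2, B2–B3, B1–B4
The largest bag has 2 vertices, giving width 1; this decomposition certifies tw(G) ≤ 1. G has an edge, so its treewidth is at least 1. Combining the bounds, tw(G) = 1.

1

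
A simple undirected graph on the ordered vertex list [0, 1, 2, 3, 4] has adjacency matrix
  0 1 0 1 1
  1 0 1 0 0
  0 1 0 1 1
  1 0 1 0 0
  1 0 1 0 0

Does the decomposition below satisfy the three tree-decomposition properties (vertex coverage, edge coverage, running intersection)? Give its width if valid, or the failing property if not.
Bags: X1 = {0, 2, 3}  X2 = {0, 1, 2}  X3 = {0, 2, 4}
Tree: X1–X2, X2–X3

Checking the three conditions: (i) the bags cover all of {0, 1, 2, 3, 4}; (ii) for each edge, some bag contains both endpoints; (iii) the bags containing any fixed vertex form a subtree. All hold, so the decomposition is valid with width 3 − 1 = 2.

Yes; width 2.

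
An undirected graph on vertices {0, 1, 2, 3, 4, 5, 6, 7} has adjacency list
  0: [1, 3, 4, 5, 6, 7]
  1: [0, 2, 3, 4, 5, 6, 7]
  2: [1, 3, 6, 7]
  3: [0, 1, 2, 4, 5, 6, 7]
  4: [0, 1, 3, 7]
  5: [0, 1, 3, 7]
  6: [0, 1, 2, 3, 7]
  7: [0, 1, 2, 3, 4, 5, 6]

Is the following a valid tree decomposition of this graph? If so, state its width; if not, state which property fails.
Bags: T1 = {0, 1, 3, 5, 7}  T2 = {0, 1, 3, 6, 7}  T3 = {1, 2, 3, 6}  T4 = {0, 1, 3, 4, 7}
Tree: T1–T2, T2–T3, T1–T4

A tree decomposition must satisfy three properties: every vertex lies in some bag; for every edge, both endpoints lie together in some bag; and for every vertex, the bags containing it form a connected subtree. Here edge (7,2) lies in no bag, so the decomposition is invalid.

No — edge (7,2) lies in no bag.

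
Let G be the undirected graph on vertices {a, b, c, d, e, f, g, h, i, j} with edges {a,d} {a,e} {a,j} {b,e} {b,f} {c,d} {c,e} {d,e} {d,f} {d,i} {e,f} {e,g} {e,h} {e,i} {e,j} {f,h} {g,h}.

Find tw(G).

2

A width-2 tree decomposition is:
Bags: B1 = {a, d, e}  B2 = {c, d, e}  B3 = {d, e, f}  B4 = {a, e, j}  B5 = {e, f, h}  B6 = {d, e, i}  B7 = {e, g, h}  B8 = {b, e, f}
Tree: B1–B2, B1–B3, B1–B4, B3–B5, B3–B6, B5–B7, B5–B8
Every bag has size at most 3, so the width is 3 − 1 = 2 and tw(G) ≤ 2. Conversely, {d, e, f} is a clique of size 3, and the vertices of any clique must share a bag in every tree decomposition; so some bag has ≥ 3 vertices and tw(G) ≥ 2. The upper and lower bounds meet at 2, so that is the treewidth.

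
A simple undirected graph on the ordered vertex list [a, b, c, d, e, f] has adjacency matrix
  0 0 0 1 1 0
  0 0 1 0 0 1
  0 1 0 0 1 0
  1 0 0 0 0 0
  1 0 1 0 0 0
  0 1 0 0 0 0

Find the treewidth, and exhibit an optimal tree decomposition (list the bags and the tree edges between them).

Treewidth 1.
One such decomposition:
Bags: B1 = {c, e}  B2 = {a, e}  B3 = {a, d}  B4 = {b, c}  B5 = {b, f}
Tree: B1–B2, B2–B3, B1–B4, B4–B5

The largest bag has 2 vertices, giving width 1; this decomposition certifies tw(G) ≤ 1. Any graph with an edge has treewidth ≥ 1, and G has the edge e–c. Combining the bounds, tw(G) = 1.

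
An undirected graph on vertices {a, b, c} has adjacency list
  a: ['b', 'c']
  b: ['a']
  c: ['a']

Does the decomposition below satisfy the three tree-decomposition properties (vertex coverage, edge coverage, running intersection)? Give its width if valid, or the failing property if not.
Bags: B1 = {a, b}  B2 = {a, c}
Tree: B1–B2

Yes; width 1.

Vertex coverage: the bags together contain {a, b, c}, the full vertex set. Edge coverage: each edge of G has both endpoints in at least one bag. Running intersection: for every vertex, the bags containing it form a connected subtree. All three properties hold, so this is a valid tree decomposition of width max|bag| − 1 = 1, and hence tw(G) ≤ 1.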